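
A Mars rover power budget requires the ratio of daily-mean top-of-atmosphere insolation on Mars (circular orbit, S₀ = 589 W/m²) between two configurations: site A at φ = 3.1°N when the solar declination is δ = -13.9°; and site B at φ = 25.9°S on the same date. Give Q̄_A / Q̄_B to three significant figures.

— Configuration A (φ=+3.1°):
cos H₀ = −tan(+3.1°) tan(-13.900°) = 0.0134, H₀ = 1.5574 rad.
Bracket: H₀ sin φ sin δ + cos φ cos δ sin H₀ = 1.5574×0.05408×-0.24023 + 0.99854×0.97072×0.99991 = -0.020233 + 0.969216 = 0.948983.
Q̄ = (S₀/π) × [bracket] = (589/π) × 0.948983 = 177.92 W/m².
— Configuration B (φ=-25.9°):
cos H₀ = −tan(-25.9°) tan(-13.900°) = -0.1202, H₀ = 1.6913 rad.
Bracket: H₀ sin φ sin δ + cos φ cos δ sin H₀ = 1.6913×-0.43680×-0.24023 + 0.89956×0.97072×0.99275 = 0.177472 + 0.866890 = 1.044362.
Q̄ = (S₀/π) × [bracket] = (589/π) × 1.044362 = 195.80 W/m².
Ratio Q̄_A / Q̄_B = 177.92 / 195.80 = 0.9087.

Q̄_A / Q̄_B ≈ 0.909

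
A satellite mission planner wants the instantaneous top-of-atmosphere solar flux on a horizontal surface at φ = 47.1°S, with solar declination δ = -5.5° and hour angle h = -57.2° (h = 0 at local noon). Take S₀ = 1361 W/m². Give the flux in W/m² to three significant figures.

595 W/m²

cos θ_z = sin φ sin δ + cos φ cos δ cos h = 0.070211 + 0.367054 = 0.437265.
Flux = S₀ · cos θ_z = 1361 × 0.437265 = 595.1 W/m².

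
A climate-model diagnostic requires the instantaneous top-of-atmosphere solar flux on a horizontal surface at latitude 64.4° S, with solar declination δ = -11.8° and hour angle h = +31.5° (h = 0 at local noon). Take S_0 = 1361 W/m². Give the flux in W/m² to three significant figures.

742 W/m²

cos θ_z = sin ϕ sin δ + cos ϕ cos δ cos h = 0.184421 + 0.360628 = 0.545049.
Flux = S_0 · cos θ_z = 1361 × 0.545049 = 741.8 W/m².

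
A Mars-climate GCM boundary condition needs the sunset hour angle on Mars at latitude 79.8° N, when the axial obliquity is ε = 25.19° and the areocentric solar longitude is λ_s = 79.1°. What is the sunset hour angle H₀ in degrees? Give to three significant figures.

H₀ = 180°

sin δ = sin 25.19° × sin 79.1° = 0.41794, so δ = +24.705°.
Sunrise equation: cos H₀ = −tan φ · tan δ = -2.5568 ≤ −1, so the Sun never sets (polar day) and H₀ = π.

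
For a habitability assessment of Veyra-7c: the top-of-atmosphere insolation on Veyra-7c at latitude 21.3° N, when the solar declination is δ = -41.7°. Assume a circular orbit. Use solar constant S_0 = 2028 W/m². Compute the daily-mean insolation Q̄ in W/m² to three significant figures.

Q̄ ≈ 231 W/m²

cos h₀ = −tan(+21.3°) tan(-41.700°) = 0.3474, h₀ = 1.2160 rad.
Bracket: h₀ sin ϕ sin δ + cos ϕ cos δ sin h₀ = 1.2160×0.36325×-0.66523 + 0.93169×0.74664×0.93773 = -0.293840 + 0.652320 = 0.358480.
Q̄ = (S_0/π) × [bracket] = (2028/π) × 0.358480 = 231.4 W/m².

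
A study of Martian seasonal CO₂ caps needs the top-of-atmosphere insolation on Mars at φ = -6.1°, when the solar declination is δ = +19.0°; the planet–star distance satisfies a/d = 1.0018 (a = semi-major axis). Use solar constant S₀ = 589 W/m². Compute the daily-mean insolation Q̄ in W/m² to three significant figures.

Q̄ ≈ 167 W/m²

cos H₀ = −tan(-6.1°) tan(+19.000°) = 0.0368, H₀ = 1.5340 rad.
Bracket: H₀ sin φ sin δ + cos φ cos δ sin H₀ = 1.5340×-0.10626×0.32557 + 0.99434×0.94552×0.99932 = -0.053069 + 0.939529 = 0.886460.
Inverse-square distance factor (a/d)² = 1.0018² = 1.003603.
Q̄ = (S₀/π) × 1.003603 × [bracket] = (589/π) × 1.003603 × 0.886460 = 166.8 W/m².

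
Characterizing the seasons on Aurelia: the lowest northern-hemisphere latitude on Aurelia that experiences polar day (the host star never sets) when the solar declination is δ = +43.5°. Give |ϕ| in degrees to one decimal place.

Polar day requires cos h₀ = −tan ϕ tan δ ≤ −1, i.e. tan ϕ tan δ ≥ 1.
The boundary is |tan ϕ| · |tan δ| = 1, so |ϕ| = 90° − |δ| = 90° − 43.5° = 46.5° in the northern hemisphere.

|ϕ| = 46.5°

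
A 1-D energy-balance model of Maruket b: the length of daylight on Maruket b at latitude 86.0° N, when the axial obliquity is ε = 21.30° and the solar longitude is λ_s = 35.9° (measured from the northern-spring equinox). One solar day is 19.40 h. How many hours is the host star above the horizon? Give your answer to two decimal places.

19.40 h

Solar declination: sin δ = sin ε · sin λ_s = sin 21.30° × sin 35.9° = 0.21300, so δ = +12.298°.
Sunrise equation: cos H₀ = −tan φ · tan δ = -3.1176 ≤ −1, so the host star never sets (polar day) and H₀ = π.
Daylight = 2H₀/(2π) × 19.40 h = (3.1416/π) × 19.40 = 19.40 h.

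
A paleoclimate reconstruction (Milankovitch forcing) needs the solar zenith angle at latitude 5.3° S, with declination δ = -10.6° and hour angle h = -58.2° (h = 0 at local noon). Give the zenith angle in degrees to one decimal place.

θ_z = 57.8°

cos θ_z = sin ϕ sin δ + cos ϕ cos δ cos h = 0.016992 + 0.515749 = 0.532741.
θ_z = arccos(0.532741) = 57.8°.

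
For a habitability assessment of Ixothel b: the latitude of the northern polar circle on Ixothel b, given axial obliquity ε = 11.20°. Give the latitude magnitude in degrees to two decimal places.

The polar circle is the lowest latitude that experiences at least one full rotation of continuous daylight at the northern-summer solstice; it lies at |ϕ| = 90° − ε = 90° − 11.20° = 78.80°.

78.80°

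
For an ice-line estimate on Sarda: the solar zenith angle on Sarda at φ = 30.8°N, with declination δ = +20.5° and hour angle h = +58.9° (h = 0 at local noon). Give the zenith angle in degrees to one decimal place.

θ_z = 53.5°

cos θ_z = sin φ sin δ + cos φ cos δ cos h = 0.179321 + 0.415584 = 0.594905.
θ_z = arccos(0.594905) = 53.5°.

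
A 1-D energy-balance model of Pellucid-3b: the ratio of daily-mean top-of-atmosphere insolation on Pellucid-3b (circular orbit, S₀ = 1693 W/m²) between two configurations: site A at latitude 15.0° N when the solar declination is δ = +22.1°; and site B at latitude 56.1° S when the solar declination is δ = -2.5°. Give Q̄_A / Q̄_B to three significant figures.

— Configuration A (φ=+15.0°):
cos H₀ = −tan(+15.0°) tan(+22.100°) = -0.1088, H₀ = 1.6798 rad.
Bracket: H₀ sin φ sin δ + cos φ cos δ sin H₀ = 1.6798×0.25882×0.37622 + 0.96593×0.92653×0.99406 = 0.163568 + 0.889647 = 1.053215.
Q̄ = (S₀/π) × [bracket] = (1693/π) × 1.053215 = 567.58 W/m².
— Configuration B (φ=-56.1°):
cos H₀ = −tan(-56.1°) tan(-2.500°) = -0.0650, H₀ = 1.6358 rad.
Bracket: H₀ sin φ sin δ + cos φ cos δ sin H₀ = 1.6358×-0.83001×-0.04362 + 0.55775×0.99905×0.99789 = 0.059224 + 0.556044 = 0.615268.
Q̄ = (S₀/π) × [bracket] = (1693/π) × 0.615268 = 331.57 W/m².
Ratio Q̄_A / Q̄_B = 567.58 / 331.57 = 1.712.

Q̄_A / Q̄_B ≈ 1.71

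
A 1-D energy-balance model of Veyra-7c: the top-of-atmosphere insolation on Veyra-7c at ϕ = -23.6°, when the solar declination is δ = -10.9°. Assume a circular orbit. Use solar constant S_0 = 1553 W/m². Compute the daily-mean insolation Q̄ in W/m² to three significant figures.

cos h₀ = −tan(-23.6°) tan(-10.900°) = -0.0841, h₀ = 1.6550 rad.
Bracket: h₀ sin ϕ sin δ + cos ϕ cos δ sin h₀ = 1.6550×-0.40035×-0.18910 + 0.91636×0.98196×0.99645 = 0.125294 + 0.896634 = 1.021928.
Q̄ = (S_0/π) × [bracket] = (1553/π) × 1.021928 = 505.2 W/m².

Q̄ ≈ 505 W/m²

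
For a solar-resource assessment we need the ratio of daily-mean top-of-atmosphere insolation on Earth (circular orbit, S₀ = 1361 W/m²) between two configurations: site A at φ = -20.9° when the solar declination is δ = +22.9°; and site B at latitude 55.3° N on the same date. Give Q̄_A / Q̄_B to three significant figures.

Q̄_A / Q̄_B ≈ 0.580

— Configuration A (φ=-20.9°):
cos H₀ = −tan(-20.9°) tan(+22.900°) = 0.1613, H₀ = 1.4088 rad.
Bracket: H₀ sin φ sin δ + cos φ cos δ sin H₀ = 1.4088×-0.35674×0.38912 + 0.93420×0.92119×0.98690 = -0.195562 + 0.849302 = 0.653740.
Q̄ = (S₀/π) × [bracket] = (1361/π) × 0.653740 = 283.21 W/m².
— Configuration B (φ=+55.3°):
cos H₀ = −tan(+55.3°) tan(+22.900°) = -0.6100, H₀ = 2.2269 rad.
Bracket: H₀ sin φ sin δ + cos φ cos δ sin H₀ = 2.2269×0.82214×0.38912 + 0.56928×0.92119×0.79237 = 0.712410 + 0.415531 = 1.127941.
Q̄ = (S₀/π) × [bracket] = (1361/π) × 1.127941 = 488.65 W/m².
Ratio Q̄_A / Q̄_B = 283.21 / 488.65 = 0.5796.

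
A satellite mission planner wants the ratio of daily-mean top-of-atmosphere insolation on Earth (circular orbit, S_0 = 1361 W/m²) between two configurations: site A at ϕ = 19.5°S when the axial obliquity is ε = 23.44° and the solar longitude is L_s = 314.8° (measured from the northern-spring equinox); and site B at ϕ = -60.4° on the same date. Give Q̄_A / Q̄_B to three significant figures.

— Configuration A (ϕ=-19.5°):
Solar declination: sin δ = sin ε · sin L_s = sin 23.44° × sin 314.8° = -0.28226, so δ = -16.395°.
cos h₀ = −tan(-19.5°) tan(-16.395°) = -0.1042, h₀ = 1.6752 rad.
Bracket: h₀ sin ϕ sin δ + cos ϕ cos δ sin h₀ = 1.6752×-0.33381×-0.28226 + 0.94264×0.95934×0.99456 = 0.157839 + 0.899393 = 1.057232.
Q̄ = (S_0/π) × [bracket] = (1361/π) × 1.057232 = 458.01 W/m².
— Configuration B (ϕ=-60.4°):
cos h₀ = −tan(-60.4°) tan(-16.395°) = -0.5179, h₀ = 2.1152 rad.
Bracket: h₀ sin ϕ sin δ + cos ϕ cos δ sin h₀ = 2.1152×-0.86949×-0.28226 + 0.49394×0.95934×0.85543 = 0.519117 + 0.405351 = 0.924468.
Q̄ = (S_0/π) × [bracket] = (1361/π) × 0.924468 = 400.50 W/m².
Ratio Q̄_A / Q̄_B = 458.01 / 400.50 = 1.144.

Q̄_A / Q̄_B ≈ 1.14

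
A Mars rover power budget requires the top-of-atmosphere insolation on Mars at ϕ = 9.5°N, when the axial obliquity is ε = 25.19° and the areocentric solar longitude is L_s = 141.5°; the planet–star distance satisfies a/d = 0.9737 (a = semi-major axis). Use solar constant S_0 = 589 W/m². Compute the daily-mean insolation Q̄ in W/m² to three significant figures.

sin δ = sin 25.19° × sin 141.5° = 0.26496, so δ = +15.364°.
cos h₀ = −tan(+9.5°) tan(+15.364°) = -0.0460, h₀ = 1.6168 rad.
Bracket: h₀ sin ϕ sin δ + cos ϕ cos δ sin h₀ = 1.6168×0.16505×0.26496 + 0.98629×0.96426×0.99894 = 0.070705 + 0.950032 = 1.020737.
Inverse-square distance factor (a/d)² = 0.9737² = 0.948092.
Q̄ = (S_0/π) × 0.948092 × [bracket] = (589/π) × 0.948092 × 1.020737 = 181.4 W/m².

Q̄ ≈ 181 W/m²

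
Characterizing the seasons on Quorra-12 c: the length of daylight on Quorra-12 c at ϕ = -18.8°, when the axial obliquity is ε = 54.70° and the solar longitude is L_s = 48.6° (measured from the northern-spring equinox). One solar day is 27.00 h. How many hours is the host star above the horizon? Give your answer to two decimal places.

Solar declination: sin δ = sin ε · sin L_s = sin 54.70° × sin 48.6° = 0.61219, so δ = +37.748°.
cos h₀ = −tan ϕ · tan δ = −tan(-18.8°) × tan(+37.748°) = 0.2636, so h₀ = 1.3041 rad = 74.72°.
Daylight = 2h₀/(2π) × 27.00 h = (1.3041/π) × 27.00 = 11.21 h.

11.21 h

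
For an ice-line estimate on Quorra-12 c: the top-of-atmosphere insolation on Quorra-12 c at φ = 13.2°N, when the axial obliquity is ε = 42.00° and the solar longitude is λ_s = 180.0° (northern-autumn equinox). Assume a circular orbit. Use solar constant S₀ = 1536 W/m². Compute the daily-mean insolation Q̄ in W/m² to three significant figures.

Q̄ ≈ 476 W/m²

Solar declination: sin δ = sin ε · sin λ_s = sin 42.00° × sin 180.0° = 0.00000, so δ = +0.000°.
cos H₀ = −tan(+13.2°) tan(+0.000°) = -0.0000, H₀ = 1.5708 rad.
Bracket: H₀ sin φ sin δ + cos φ cos δ sin H₀ = 1.5708×0.22835×0.00000 + 0.97358×1.00000×1.00000 = 0.000000 + 0.973580 = 0.973580.
Q̄ = (S₀/π) × [bracket] = (1536/π) × 0.973580 = 476.0 W/m².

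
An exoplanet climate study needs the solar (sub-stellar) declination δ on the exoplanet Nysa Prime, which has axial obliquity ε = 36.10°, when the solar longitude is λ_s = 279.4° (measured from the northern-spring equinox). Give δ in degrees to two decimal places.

δ = -35.54°

sin δ = sin ε · sin λ_s = sin 36.10° × sin 279.4° = -0.581285.
δ = arcsin(-0.581285) = -35.54°.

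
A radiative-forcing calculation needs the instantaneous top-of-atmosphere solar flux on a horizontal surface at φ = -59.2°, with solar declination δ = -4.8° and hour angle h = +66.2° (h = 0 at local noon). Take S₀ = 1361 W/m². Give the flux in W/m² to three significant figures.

378 W/m²

cos θ_z = sin φ sin δ + cos φ cos δ cos h = 0.071876 + 0.205908 = 0.277784.
Flux = S₀ · cos θ_z = 1361 × 0.277784 = 378.1 W/m².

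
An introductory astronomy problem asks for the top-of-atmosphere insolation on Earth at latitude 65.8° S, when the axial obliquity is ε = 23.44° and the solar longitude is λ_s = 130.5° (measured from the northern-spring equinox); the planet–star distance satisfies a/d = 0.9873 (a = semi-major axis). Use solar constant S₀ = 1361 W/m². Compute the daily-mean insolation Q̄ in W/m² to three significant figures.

Solar declination: sin δ = sin ε · sin λ_s = sin 23.44° × sin 130.5° = 0.30248, so δ = +17.607°.
cos H₀ = −tan(-65.8°) tan(+17.607°) = 0.7061, H₀ = 0.7868 rad.
Bracket: H₀ sin φ sin δ + cos φ cos δ sin H₀ = 0.7868×-0.91212×0.30248 + 0.40992×0.95316×0.70808 = -0.217077 + 0.276661 = 0.059584.
Inverse-square distance factor (a/d)² = 0.9873² = 0.974761.
Q̄ = (S₀/π) × 0.974761 × [bracket] = (1361/π) × 0.974761 × 0.059584 = 25.16 W/m².

Q̄ ≈ 25.2 W/m²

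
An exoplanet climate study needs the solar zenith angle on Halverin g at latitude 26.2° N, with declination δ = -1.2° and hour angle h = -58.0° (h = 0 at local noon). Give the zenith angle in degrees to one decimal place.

cos θ_z = sin φ sin δ + cos φ cos δ cos h = -0.009246 + 0.475370 = 0.466124.
θ_z = arccos(0.466124) = 62.2°.

θ_z = 62.2°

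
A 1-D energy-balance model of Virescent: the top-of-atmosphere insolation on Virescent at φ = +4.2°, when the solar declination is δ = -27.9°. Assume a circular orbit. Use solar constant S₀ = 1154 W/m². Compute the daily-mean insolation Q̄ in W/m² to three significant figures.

cos H₀ = −tan(+4.2°) tan(-27.900°) = 0.0389, H₀ = 1.5319 rad.
Bracket: H₀ sin φ sin δ + cos φ cos δ sin H₀ = 1.5319×0.07324×-0.46793 + 0.99731×0.88377×0.99924 = -0.052500 + 0.880723 = 0.828223.
Q̄ = (S₀/π) × [bracket] = (1154/π) × 0.828223 = 304.2 W/m².

Q̄ ≈ 304 W/m²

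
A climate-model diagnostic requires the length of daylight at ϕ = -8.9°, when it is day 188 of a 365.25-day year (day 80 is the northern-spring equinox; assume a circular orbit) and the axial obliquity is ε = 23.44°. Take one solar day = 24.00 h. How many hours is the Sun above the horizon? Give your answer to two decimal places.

Solar longitude: L_s = 360° × (188 − 80)/365.25 = 106.448°.
sin δ = sin 23.44° × sin 106.448° = 0.38151, so δ = +22.427°.
cos h₀ = −tan ϕ · tan δ = −tan(-8.9°) × tan(+22.427°) = 0.0646, so h₀ = 1.5061 rad = 86.29°.
Daylight = 2h₀/(2π) × 24.00 h = (1.5061/π) × 24.00 = 11.51 h.

11.51 h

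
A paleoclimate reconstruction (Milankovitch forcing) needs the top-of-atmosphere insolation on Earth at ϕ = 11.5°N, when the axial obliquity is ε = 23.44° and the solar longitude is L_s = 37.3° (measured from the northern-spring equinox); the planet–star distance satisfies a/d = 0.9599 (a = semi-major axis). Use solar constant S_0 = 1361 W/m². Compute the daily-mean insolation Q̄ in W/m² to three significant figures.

Q̄ ≈ 410 W/m²

Solar declination: sin δ = sin ε · sin L_s = sin 23.44° × sin 37.3° = 0.24106, so δ = +13.949°.
cos h₀ = −tan(+11.5°) tan(+13.949°) = -0.0505, h₀ = 1.6214 rad.
Bracket: h₀ sin ϕ sin δ + cos ϕ cos δ sin h₀ = 1.6214×0.19937×0.24106 + 0.97992×0.97051×0.99872 = 0.077925 + 0.949805 = 1.027730.
Inverse-square distance factor (a/d)² = 0.9599² = 0.921408.
Q̄ = (S_0/π) × 0.921408 × [bracket] = (1361/π) × 0.921408 × 1.027730 = 410.2 W/m².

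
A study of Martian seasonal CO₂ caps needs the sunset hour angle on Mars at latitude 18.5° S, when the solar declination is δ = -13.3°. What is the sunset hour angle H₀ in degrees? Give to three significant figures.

cos H₀ = −tan φ · tan δ = −tan(-18.5°) × tan(-13.300°) = -0.0791, so H₀ = 1.6500 rad = 94.54°.

H₀ = 94.5°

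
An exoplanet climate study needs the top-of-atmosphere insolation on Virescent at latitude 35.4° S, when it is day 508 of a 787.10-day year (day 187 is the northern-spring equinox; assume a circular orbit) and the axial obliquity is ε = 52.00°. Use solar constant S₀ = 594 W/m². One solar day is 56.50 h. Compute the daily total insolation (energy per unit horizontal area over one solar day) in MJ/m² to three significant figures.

14.8 MJ/m²

Solar longitude: λ_s = 360° × (508 − 187)/787.10 = 146.817°.
sin δ = sin 52.00° × sin 146.817° = 0.43129, so δ = +25.549°.
cos H₀ = −tan(-35.4°) tan(+25.549°) = 0.3397, H₀ = 1.2242 rad.
Bracket: H₀ sin φ sin δ + cos φ cos δ sin H₀ = 1.2242×-0.57928×0.43129 + 0.81513×0.90222×0.94053 = -0.305851 + 0.691691 = 0.385840.
Q̄ = (S₀/π) × [bracket] = (594/π) × 0.385840 = 72.953 W/m².
Daily total = Q̄ × 56.50 h × 3600 s/h = 72.953 × 56.50 × 3600 / 10⁶ = 14.84 MJ/m².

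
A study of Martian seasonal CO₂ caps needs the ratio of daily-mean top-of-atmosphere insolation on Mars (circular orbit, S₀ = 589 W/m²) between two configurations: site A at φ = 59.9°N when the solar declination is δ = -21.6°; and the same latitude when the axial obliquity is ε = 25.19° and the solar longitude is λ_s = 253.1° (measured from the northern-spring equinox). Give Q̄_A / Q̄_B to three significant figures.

— Configuration A (φ=+59.9°):
cos H₀ = −tan(+59.9°) tan(-21.600°) = 0.6830, H₀ = 0.8189 rad.
Bracket: H₀ sin φ sin δ + cos φ cos δ sin H₀ = 0.8189×0.86515×-0.36812 + 0.50151×0.92978×0.73041 = -0.260802 + 0.340586 = 0.079784.
Q̄ = (S₀/π) × [bracket] = (589/π) × 0.079784 = 14.958 W/m².
— Configuration B (φ=+59.9°):
Solar declination: sin δ = sin ε · sin λ_s = sin 25.19° × sin 253.1° = -0.40724, so δ = -24.032°.
cos H₀ = −tan(+59.9°) tan(-24.032°) = 0.7692, H₀ = 0.6932 rad.
Bracket: H₀ sin φ sin δ + cos φ cos δ sin H₀ = 0.6932×0.86515×-0.40724 + 0.50151×0.91332×0.63901 = -0.244231 + 0.292692 = 0.048461.
Q̄ = (S₀/π) × [bracket] = (589/π) × 0.048461 = 9.0857 W/m².
Ratio Q̄_A / Q̄_B = 14.958 / 9.0857 = 1.646.

Q̄_A / Q̄_B ≈ 1.65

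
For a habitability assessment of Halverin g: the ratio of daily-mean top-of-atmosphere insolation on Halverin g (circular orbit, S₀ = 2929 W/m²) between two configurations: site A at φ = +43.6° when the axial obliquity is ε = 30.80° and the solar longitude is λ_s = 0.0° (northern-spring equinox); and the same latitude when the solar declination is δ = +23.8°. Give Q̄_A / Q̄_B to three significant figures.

Q̄_A / Q̄_B ≈ 0.625

— Configuration A (φ=+43.6°):
Solar declination: sin δ = sin ε · sin λ_s = sin 30.80° × sin 0.0° = 0.00000, so δ = +0.000°.
cos H₀ = −tan(+43.6°) tan(+0.000°) = -0.0000, H₀ = 1.5708 rad.
Bracket: H₀ sin φ sin δ + cos φ cos δ sin H₀ = 1.5708×0.68962×0.00000 + 0.72417×1.00000×1.00000 = 0.000000 + 0.724170 = 0.724170.
Q̄ = (S₀/π) × [bracket] = (2929/π) × 0.724170 = 675.17 W/m².
— Configuration B (φ=+43.6°):
cos H₀ = −tan(+43.6°) tan(+23.800°) = -0.4200, H₀ = 2.0043 rad.
Bracket: H₀ sin φ sin δ + cos φ cos δ sin H₀ = 2.0043×0.68962×0.40355 + 0.72417×0.91496×0.90752 = 0.557789 + 0.601311 = 1.159100.
Q̄ = (S₀/π) × [bracket] = (2929/π) × 1.159100 = 1080.7 W/m².
Ratio Q̄_A / Q̄_B = 675.17 / 1080.7 = 0.6248.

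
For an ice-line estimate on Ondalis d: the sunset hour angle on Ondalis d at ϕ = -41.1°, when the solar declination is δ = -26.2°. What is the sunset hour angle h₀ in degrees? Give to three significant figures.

h₀ = 115°

cos h₀ = −tan ϕ · tan δ = −tan(-41.1°) × tan(-26.200°) = -0.4293, so h₀ = 2.0145 rad = 115.42°.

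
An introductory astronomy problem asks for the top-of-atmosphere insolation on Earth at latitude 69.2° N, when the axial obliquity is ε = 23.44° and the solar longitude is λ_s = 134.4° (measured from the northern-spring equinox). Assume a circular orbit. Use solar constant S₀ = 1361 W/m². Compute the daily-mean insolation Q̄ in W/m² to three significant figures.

Solar declination: sin δ = sin ε · sin λ_s = sin 23.44° × sin 134.4° = 0.28421, so δ = +16.512°.
cos H₀ = −tan(+69.2°) tan(+16.512°) = -0.7804, H₀ = 2.4660 rad.
Bracket: H₀ sin φ sin δ + cos φ cos δ sin H₀ = 2.4660×0.93483×0.28421 + 0.35511×0.95876×0.62532 = 0.655187 + 0.212900 = 0.868087.
Q̄ = (S₀/π) × [bracket] = (1361/π) × 0.868087 = 376.1 W/m².

Q̄ ≈ 376 W/m²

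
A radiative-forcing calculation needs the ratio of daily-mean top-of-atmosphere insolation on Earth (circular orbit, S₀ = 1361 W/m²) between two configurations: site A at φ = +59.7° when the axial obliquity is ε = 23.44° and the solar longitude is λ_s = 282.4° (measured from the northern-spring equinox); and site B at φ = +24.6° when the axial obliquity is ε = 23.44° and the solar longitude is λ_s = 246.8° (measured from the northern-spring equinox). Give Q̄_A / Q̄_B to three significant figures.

— Configuration A (φ=+59.7°):
Solar declination: sin δ = sin ε · sin λ_s = sin 23.44° × sin 282.4° = -0.38851, so δ = -22.862°.
cos H₀ = −tan(+59.7°) tan(-22.862°) = 0.7215, H₀ = 0.7648 rad.
Bracket: H₀ sin φ sin δ + cos φ cos δ sin H₀ = 0.7648×0.86340×-0.38851 + 0.50453×0.92144×0.69238 = -0.256544 + 0.321883 = 0.065339.
Q̄ = (S₀/π) × [bracket] = (1361/π) × 0.065339 = 28.306 W/m².
— Configuration B (φ=+24.6°):
Solar declination: sin δ = sin ε · sin λ_s = sin 23.44° × sin 246.8° = -0.36562, so δ = -21.446°.
cos H₀ = −tan(+24.6°) tan(-21.446°) = 0.1798, H₀ = 1.3900 rad.
Bracket: H₀ sin φ sin δ + cos φ cos δ sin H₀ = 1.3900×0.41628×-0.36562 + 0.90924×0.93076×0.98369 = -0.211558 + 0.832481 = 0.620923.
Q̄ = (S₀/π) × [bracket] = (1361/π) × 0.620923 = 269.00 W/m².
Ratio Q̄_A / Q̄_B = 28.306 / 269.00 = 0.1052.

Q̄_A / Q̄_B ≈ 0.105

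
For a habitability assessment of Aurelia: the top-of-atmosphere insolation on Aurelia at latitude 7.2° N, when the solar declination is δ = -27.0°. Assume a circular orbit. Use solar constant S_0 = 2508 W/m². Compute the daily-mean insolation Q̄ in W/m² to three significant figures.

cos h₀ = −tan(+7.2°) tan(-27.000°) = 0.0644, h₀ = 1.5064 rad.
Bracket: h₀ sin ϕ sin δ + cos ϕ cos δ sin h₀ = 1.5064×0.12533×-0.45399 + 0.99211×0.89101×0.99793 = -0.085712 + 0.882150 = 0.796438.
Q̄ = (S_0/π) × [bracket] = (2508/π) × 0.796438 = 635.8 W/m².

Q̄ ≈ 636 W/m²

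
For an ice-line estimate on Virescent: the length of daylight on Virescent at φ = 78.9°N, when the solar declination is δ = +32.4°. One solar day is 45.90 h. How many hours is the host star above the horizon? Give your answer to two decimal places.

Sunrise equation: cos H₀ = −tan φ · tan δ = -3.2347 ≤ −1, so the host star never sets (polar day) and H₀ = π.
Daylight = 2H₀/(2π) × 45.90 h = (3.1416/π) × 45.90 = 45.90 h.

45.90 h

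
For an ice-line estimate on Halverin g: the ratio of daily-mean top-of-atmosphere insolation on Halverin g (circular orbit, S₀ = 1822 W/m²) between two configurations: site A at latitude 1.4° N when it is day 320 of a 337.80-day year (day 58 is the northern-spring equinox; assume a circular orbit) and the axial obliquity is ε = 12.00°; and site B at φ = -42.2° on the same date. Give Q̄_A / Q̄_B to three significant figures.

— Configuration A (φ=+1.4°):
Solar longitude: λ_s = 360° × (320 − 58)/337.80 = 279.218°.
sin δ = sin 12.00° × sin 279.218° = -0.20523, so δ = -11.843°.
cos H₀ = −tan(+1.4°) tan(-11.843°) = 0.0051, H₀ = 1.5657 rad.
Bracket: H₀ sin φ sin δ + cos φ cos δ sin H₀ = 1.5657×0.02443×-0.20523 + 0.99970×0.97871×0.99999 = -0.007850 + 0.978407 = 0.970557.
Q̄ = (S₀/π) × [bracket] = (1822/π) × 0.970557 = 562.88 W/m².
— Configuration B (φ=-42.2°):
cos H₀ = −tan(-42.2°) tan(-11.843°) = -0.1901, H₀ = 1.7621 rad.
Bracket: H₀ sin φ sin δ + cos φ cos δ sin H₀ = 1.7621×-0.67172×-0.20523 + 0.74080×0.97871×0.98176 = 0.242918 + 0.711804 = 0.954722.
Q̄ = (S₀/π) × [bracket] = (1822/π) × 0.954722 = 553.70 W/m².
Ratio Q̄_A / Q̄_B = 562.88 / 553.70 = 1.017.

Q̄_A / Q̄_B ≈ 1.02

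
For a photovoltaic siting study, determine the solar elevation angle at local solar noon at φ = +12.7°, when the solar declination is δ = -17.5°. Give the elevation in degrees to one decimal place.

At local noon the hour angle is zero, so the zenith angle equals |φ − δ| = |+12.7° − (-17.500°)| = 30.200°.
Elevation = 90° − 30.200° = 59.8°.

59.8°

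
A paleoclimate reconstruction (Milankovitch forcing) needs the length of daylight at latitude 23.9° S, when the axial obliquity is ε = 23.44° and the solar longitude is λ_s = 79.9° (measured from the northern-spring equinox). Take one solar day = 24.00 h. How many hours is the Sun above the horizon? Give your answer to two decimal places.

10.55 h

Solar declination: sin δ = sin ε · sin λ_s = sin 23.44° × sin 79.9° = 0.39162, so δ = +23.056°.
cos H₀ = −tan φ · tan δ = −tan(-23.9°) × tan(+23.056°) = 0.1886, so H₀ = 1.3811 rad = 79.13°.
Daylight = 2H₀/(2π) × 24.00 h = (1.3811/π) × 24.00 = 10.55 h.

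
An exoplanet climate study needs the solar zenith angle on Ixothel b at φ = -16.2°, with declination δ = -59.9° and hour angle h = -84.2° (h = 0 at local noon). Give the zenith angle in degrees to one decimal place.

θ_z = 73.1°

cos θ_z = sin φ sin δ + cos φ cos δ cos h = 0.241370 + 0.048668 = 0.290038.
θ_z = arccos(0.290038) = 73.1°.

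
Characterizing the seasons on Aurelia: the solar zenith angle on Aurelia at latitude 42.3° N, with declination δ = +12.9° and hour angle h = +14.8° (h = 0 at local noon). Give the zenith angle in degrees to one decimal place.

θ_z = 32.1°

cos θ_z = sin φ sin δ + cos φ cos δ cos h = 0.150250 + 0.697045 = 0.847295.
θ_z = arccos(0.847295) = 32.1°.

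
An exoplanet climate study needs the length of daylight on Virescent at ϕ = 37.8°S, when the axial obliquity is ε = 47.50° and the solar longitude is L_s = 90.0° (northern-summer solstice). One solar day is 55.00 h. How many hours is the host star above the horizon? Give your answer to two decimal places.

Solar declination: sin δ = sin ε · sin L_s = sin 47.50° × sin 90.0° = 0.73728, so δ = +47.500°.
cos h₀ = −tan ϕ · tan δ = −tan(-37.8°) × tan(+47.500°) = 0.8465, so h₀ = 0.5614 rad = 32.17°.
Daylight = 2h₀/(2π) × 55.00 h = (0.5614/π) × 55.00 = 9.83 h.

9.83 h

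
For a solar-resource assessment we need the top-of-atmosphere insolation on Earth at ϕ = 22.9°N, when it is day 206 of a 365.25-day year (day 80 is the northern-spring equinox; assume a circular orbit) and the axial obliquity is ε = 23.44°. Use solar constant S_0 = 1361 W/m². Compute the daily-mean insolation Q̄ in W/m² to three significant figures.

Solar longitude: L_s = 360° × (206 − 80)/365.25 = 124.189°.
sin δ = sin 23.44° × sin 124.189° = 0.32905, so δ = +19.211°.
cos h₀ = −tan(+22.9°) tan(+19.211°) = -0.1472, h₀ = 1.7185 rad.
Bracket: h₀ sin ϕ sin δ + cos ϕ cos δ sin h₀ = 1.7185×0.38912×0.32905 + 0.92119×0.94431×0.98911 = 0.220037 + 0.860416 = 1.080453.
Q̄ = (S_0/π) × [bracket] = (1361/π) × 1.080453 = 468.1 W/m².

Q̄ ≈ 468 W/m²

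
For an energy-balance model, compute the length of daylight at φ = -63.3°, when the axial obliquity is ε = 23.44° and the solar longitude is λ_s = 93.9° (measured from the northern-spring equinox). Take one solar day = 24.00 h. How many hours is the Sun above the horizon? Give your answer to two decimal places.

Solar declination: sin δ = sin ε · sin λ_s = sin 23.44° × sin 93.9° = 0.39687, so δ = +23.382°.
cos H₀ = −tan φ · tan δ = −tan(-63.3°) × tan(+23.382°) = 0.8597, so H₀ = 0.5361 rad = 30.72°.
Daylight = 2H₀/(2π) × 24.00 h = (0.5361/π) × 24.00 = 4.10 h.

4.10 h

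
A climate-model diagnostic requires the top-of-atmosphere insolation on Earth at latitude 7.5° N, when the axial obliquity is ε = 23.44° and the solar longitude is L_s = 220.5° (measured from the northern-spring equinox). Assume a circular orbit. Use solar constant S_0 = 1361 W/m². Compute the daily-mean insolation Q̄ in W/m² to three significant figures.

Solar declination: sin δ = sin ε · sin L_s = sin 23.44° × sin 220.5° = -0.25834, so δ = -14.972°.
cos h₀ = −tan(+7.5°) tan(-14.972°) = 0.0352, h₀ = 1.5356 rad.
Bracket: h₀ sin ϕ sin δ + cos ϕ cos δ sin h₀ = 1.5356×0.13053×-0.25834 + 0.99144×0.96605×0.99938 = -0.051782 + 0.957187 = 0.905405.
Q̄ = (S_0/π) × [bracket] = (1361/π) × 0.905405 = 392.2 W/m².

Q̄ ≈ 392 W/m²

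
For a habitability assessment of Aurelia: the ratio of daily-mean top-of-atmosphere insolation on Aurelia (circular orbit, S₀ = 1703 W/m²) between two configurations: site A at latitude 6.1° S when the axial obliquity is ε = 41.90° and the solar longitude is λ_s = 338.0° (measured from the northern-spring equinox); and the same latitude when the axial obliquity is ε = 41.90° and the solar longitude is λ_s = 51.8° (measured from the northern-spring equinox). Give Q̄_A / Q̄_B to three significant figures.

Q̄_A / Q̄_B ≈ 1.32

— Configuration A (φ=-6.1°):
Solar declination: sin δ = sin ε · sin λ_s = sin 41.90° × sin 338.0° = -0.25017, so δ = -14.488°.
cos H₀ = −tan(-6.1°) tan(-14.488°) = -0.0276, H₀ = 1.5984 rad.
Bracket: H₀ sin φ sin δ + cos φ cos δ sin H₀ = 1.5984×-0.10626×-0.25017 + 0.99434×0.96820×0.99962 = 0.042490 + 0.962354 = 1.004844.
Q̄ = (S₀/π) × [bracket] = (1703/π) × 1.004844 = 544.71 W/m².
— Configuration B (φ=-6.1°):
Solar declination: sin δ = sin ε · sin λ_s = sin 41.90° × sin 51.8° = 0.52482, so δ = +31.656°.
cos H₀ = −tan(-6.1°) tan(+31.656°) = 0.0659, H₀ = 1.5049 rad.
Bracket: H₀ sin φ sin δ + cos φ cos δ sin H₀ = 1.5049×-0.10626×0.52482 + 0.99434×0.85121×0.99783 = -0.083924 + 0.844555 = 0.760631.
Q̄ = (S₀/π) × [bracket] = (1703/π) × 0.760631 = 412.32 W/m².
Ratio Q̄_A / Q̄_B = 544.71 / 412.32 = 1.321.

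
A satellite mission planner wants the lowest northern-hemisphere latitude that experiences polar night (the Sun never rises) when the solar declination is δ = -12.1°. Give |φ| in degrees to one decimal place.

Polar night requires cos H₀ = −tan φ tan δ ≥ 1, i.e. tan φ tan δ ≤ −1.
The boundary is |tan φ| · |tan δ| = 1, so |φ| = 90° − |δ| = 90° − 12.1° = 77.9° in the northern hemisphere.

|φ| = 77.9°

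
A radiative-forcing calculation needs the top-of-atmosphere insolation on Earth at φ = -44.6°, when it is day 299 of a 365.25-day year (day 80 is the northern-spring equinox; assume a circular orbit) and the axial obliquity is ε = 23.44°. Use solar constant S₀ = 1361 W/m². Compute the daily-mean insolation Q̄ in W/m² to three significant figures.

Q̄ ≈ 420 W/m²

Solar longitude: λ_s = 360° × (299 − 80)/365.25 = 215.852°.
sin δ = sin 23.44° × sin 215.852° = -0.23298, so δ = -13.473°.
cos H₀ = −tan(-44.6°) tan(-13.473°) = -0.2363, H₀ = 1.8093 rad.
Bracket: H₀ sin φ sin δ + cos φ cos δ sin H₀ = 1.8093×-0.70215×-0.23298 + 0.71203×0.97248×0.97169 = 0.295978 + 0.672832 = 0.968810.
Q̄ = (S₀/π) × [bracket] = (1361/π) × 0.968810 = 419.7 W/m².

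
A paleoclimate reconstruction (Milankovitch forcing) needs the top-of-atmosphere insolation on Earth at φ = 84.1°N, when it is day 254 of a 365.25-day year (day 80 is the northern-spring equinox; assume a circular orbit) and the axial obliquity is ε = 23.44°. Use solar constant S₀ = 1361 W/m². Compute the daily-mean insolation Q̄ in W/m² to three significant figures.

Solar longitude: λ_s = 360° × (254 − 80)/365.25 = 171.499°.
sin δ = sin 23.44° × sin 171.499° = 0.05880, so δ = +3.371°.
cos H₀ = −tan(+84.1°) tan(+3.371°) = -0.5700, H₀ = 2.1773 rad.
Bracket: H₀ sin φ sin δ + cos φ cos δ sin H₀ = 2.1773×0.99470×0.05880 + 0.10279×0.99827×0.82163 = 0.127347 + 0.084309 = 0.211656.
Q̄ = (S₀/π) × [bracket] = (1361/π) × 0.211656 = 91.69 W/m².

Q̄ ≈ 91.7 W/m²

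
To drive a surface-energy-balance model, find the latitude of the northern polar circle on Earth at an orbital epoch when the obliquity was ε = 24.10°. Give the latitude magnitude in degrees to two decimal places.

The polar circle is the lowest latitude that experiences at least one full rotation of continuous daylight at the northern-summer solstice; it lies at |ϕ| = 90° − ε = 90° − 24.10° = 65.90°.

65.90°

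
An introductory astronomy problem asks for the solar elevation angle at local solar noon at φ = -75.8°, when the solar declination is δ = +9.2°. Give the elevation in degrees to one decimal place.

5.0°

At local noon the hour angle is zero, so the zenith angle equals |φ − δ| = |-75.8° − (+9.200°)| = 85.000°.
Elevation = 90° − 85.000° = 5.0°.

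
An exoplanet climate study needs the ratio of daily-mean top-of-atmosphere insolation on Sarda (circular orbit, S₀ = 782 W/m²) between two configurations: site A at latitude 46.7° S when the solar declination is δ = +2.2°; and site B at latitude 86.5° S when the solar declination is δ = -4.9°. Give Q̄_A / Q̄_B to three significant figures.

Q̄_A / Q̄_B ≈ 2.40

— Configuration A (φ=-46.7°):
cos H₀ = −tan(-46.7°) tan(+2.200°) = 0.0408, H₀ = 1.5300 rad.
Bracket: H₀ sin φ sin δ + cos φ cos δ sin H₀ = 1.5300×-0.72777×0.03839 + 0.68582×0.99926×0.99917 = -0.042747 + 0.684744 = 0.641997.
Q̄ = (S₀/π) × [bracket] = (782/π) × 0.641997 = 159.80 W/m².
— Configuration B (φ=-86.5°):
cos H₀ = −tan(-86.5°) tan(-4.900°) = -1.4017 ≤ −1 ⇒ polar day, H₀ = π.
Bracket: H₀ sin φ sin δ + cos φ cos δ sin H₀ = 3.1416×-0.99813×-0.08542 + 0.06105×0.99635×0.00000 = 0.267854 + 0.000000 = 0.267854.
Q̄ = (S₀/π) × [bracket] = (782/π) × 0.267854 = 66.674 W/m².
Ratio Q̄_A / Q̄_B = 159.80 / 66.674 = 2.397.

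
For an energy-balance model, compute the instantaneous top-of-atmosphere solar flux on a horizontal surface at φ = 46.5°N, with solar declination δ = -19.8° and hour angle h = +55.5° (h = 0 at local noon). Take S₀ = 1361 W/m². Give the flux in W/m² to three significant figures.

165 W/m²

cos θ_z = sin φ sin δ + cos φ cos δ cos h = -0.245712 + 0.366838 = 0.121126.
Flux = S₀ · cos θ_z = 1361 × 0.121126 = 164.9 W/m².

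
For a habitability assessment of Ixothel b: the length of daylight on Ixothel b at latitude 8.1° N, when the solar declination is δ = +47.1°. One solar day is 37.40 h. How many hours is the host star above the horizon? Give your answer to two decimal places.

20.53 h

cos H₀ = −tan φ · tan δ = −tan(+8.1°) × tan(+47.100°) = -0.1532, so H₀ = 1.7246 rad = 98.81°.
Daylight = 2H₀/(2π) × 37.40 h = (1.7246/π) × 37.40 = 20.53 h.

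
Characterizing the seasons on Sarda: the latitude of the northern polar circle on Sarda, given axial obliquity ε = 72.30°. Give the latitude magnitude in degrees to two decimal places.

The polar circle is the lowest latitude that experiences at least one full rotation of continuous daylight at the northern-summer solstice; it lies at |φ| = 90° − ε = 90° − 72.30° = 17.70°.

17.70°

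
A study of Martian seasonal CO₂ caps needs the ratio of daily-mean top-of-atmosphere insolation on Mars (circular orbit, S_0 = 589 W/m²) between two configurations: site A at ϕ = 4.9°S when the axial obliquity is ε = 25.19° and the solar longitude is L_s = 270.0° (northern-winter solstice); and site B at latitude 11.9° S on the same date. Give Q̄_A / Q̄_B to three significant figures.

— Configuration A (ϕ=-4.9°):
Solar declination: sin δ = sin ε · sin L_s = sin 25.19° × sin 270.0° = -0.42562, so δ = -25.190°.
cos h₀ = −tan(-4.9°) tan(-25.190°) = -0.0403, h₀ = 1.6111 rad.
Bracket: h₀ sin ϕ sin δ + cos ϕ cos δ sin h₀ = 1.6111×-0.08542×-0.42562 + 0.99635×0.90490×0.99919 = 0.058574 + 0.900867 = 0.959441.
Q̄ = (S_0/π) × [bracket] = (589/π) × 0.959441 = 179.88 W/m².
— Configuration B (ϕ=-11.9°):
cos h₀ = −tan(-11.9°) tan(-25.190°) = -0.0991, h₀ = 1.6701 rad.
Bracket: h₀ sin ϕ sin δ + cos ϕ cos δ sin h₀ = 1.6701×-0.20620×-0.42562 + 0.97851×0.90490×0.99508 = 0.146573 + 0.881097 = 1.027670.
Q̄ = (S_0/π) × [bracket] = (589/π) × 1.027670 = 192.67 W/m².
Ratio Q̄_A / Q̄_B = 179.88 / 192.67 = 0.9336.

Q̄_A / Q̄_B ≈ 0.934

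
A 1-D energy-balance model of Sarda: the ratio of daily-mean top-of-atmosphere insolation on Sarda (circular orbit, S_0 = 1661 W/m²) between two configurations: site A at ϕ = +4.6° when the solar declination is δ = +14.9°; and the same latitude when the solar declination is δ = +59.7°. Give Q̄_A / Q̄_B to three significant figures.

Q̄_A / Q̄_B ≈ 1.62

— Configuration A (ϕ=+4.6°):
cos h₀ = −tan(+4.6°) tan(+14.900°) = -0.0214, h₀ = 1.5922 rad.
Bracket: h₀ sin ϕ sin δ + cos ϕ cos δ sin h₀ = 1.5922×0.08020×0.25713 + 0.99678×0.96638×0.99977 = 0.032834 + 0.963047 = 0.995881.
Q̄ = (S_0/π) × [bracket] = (1661/π) × 0.995881 = 526.53 W/m².
— Configuration B (ϕ=+4.6°):
cos h₀ = −tan(+4.6°) tan(+59.700°) = -0.1377, h₀ = 1.7089 rad.
Bracket: h₀ sin ϕ sin δ + cos ϕ cos δ sin h₀ = 1.7089×0.08020×0.86340 + 0.99678×0.50453×0.99048 = 0.118332 + 0.498118 = 0.616450.
Q̄ = (S_0/π) × [bracket] = (1661/π) × 0.616450 = 325.92 W/m².
Ratio Q̄_A / Q̄_B = 526.53 / 325.92 = 1.616.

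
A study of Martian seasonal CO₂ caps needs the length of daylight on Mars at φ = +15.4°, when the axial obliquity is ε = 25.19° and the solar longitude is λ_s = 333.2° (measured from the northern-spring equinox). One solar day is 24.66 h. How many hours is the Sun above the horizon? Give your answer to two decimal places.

Solar declination: sin δ = sin ε · sin λ_s = sin 25.19° × sin 333.2° = -0.19190, so δ = -11.064°.
cos H₀ = −tan φ · tan δ = −tan(+15.4°) × tan(-11.064°) = 0.0539, so H₀ = 1.5169 rad = 86.91°.
Daylight = 2H₀/(2π) × 24.66 h = (1.5169/π) × 24.66 = 11.91 h.

11.91 h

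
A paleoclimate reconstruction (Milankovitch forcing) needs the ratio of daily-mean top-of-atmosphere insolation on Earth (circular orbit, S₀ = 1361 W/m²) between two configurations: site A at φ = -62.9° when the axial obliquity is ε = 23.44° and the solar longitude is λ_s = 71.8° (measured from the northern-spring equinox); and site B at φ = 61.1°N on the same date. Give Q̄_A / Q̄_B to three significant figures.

Q̄_A / Q̄_B ≈ 0.0334

— Configuration A (φ=-62.9°):
Solar declination: sin δ = sin ε · sin λ_s = sin 23.44° × sin 71.8° = 0.37789, so δ = +22.203°.
cos H₀ = −tan(-62.9°) tan(+22.203°) = 0.7976, H₀ = 0.6475 rad.
Bracket: H₀ sin φ sin δ + cos φ cos δ sin H₀ = 0.6475×-0.89021×0.37789 + 0.45554×0.92585×0.60319 = -0.217820 + 0.254402 = 0.036582.
Q̄ = (S₀/π) × [bracket] = (1361/π) × 0.036582 = 15.848 W/m².
— Configuration B (φ=+61.1°):
cos H₀ = −tan(+61.1°) tan(+22.203°) = -0.7394, H₀ = 2.4029 rad.
Bracket: H₀ sin φ sin δ + cos φ cos δ sin H₀ = 2.4029×0.87546×0.37789 + 0.48328×0.92585×0.67330 = 0.794946 + 0.301265 = 1.096211.
Q̄ = (S₀/π) × [bracket] = (1361/π) × 1.096211 = 474.90 W/m².
Ratio Q̄_A / Q̄_B = 15.848 / 474.90 = 0.03337.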